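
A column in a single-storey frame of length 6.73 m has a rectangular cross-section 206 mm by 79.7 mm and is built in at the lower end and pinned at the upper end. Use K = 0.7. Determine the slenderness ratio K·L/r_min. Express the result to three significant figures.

λ ≈ 205

For a rectangle r_min = b/√12 = 79.7/√12 = 23.01 mm
L_e = K·L = 0.7 × 6.73 m = 4.711 m = 4711.0 mm
λ = L_e / r_min = 4711.0 / 23.01 = 205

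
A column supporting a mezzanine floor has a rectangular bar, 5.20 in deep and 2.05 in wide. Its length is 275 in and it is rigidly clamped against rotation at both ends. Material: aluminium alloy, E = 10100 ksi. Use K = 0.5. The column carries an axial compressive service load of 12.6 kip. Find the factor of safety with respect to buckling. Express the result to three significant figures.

n ≈ 1.56

Buckling occurs about the weak axis: I_min = h·b³/12 with b = 2.05 in (the shorter side).
I_min = 5.20×2.05³/12 = 3.733 in⁴
Effective length L_e = K·L = 0.5 × 275 = 137.5 in
P_cr = π²EI / L_e² = π² × 10100×10³ × 3.733 / 137.5² = 1.968×10^4 lb
Factor of safety n = P_cr / P = 19.683 / 12.6 = 1.56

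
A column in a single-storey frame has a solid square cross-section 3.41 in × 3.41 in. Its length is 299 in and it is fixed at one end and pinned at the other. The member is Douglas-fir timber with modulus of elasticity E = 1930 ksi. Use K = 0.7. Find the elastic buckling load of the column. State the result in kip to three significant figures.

I = a⁴/12 = 3.41⁴/12 = 11.27 in⁴
Effective length L_e = K·L = 0.7 × 299 = 209.3 in
P_cr = π²EI / L_e² = π² × 1930×10³ × 11.27 / 209.3² = 4.900×10^3 lb

P_cr ≈ 4.90 kip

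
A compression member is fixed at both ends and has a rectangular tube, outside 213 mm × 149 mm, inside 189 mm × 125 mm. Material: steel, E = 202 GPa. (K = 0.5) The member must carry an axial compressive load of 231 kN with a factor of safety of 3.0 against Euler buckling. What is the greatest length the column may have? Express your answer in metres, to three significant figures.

Weak-axis I_min = (h_o·b_o³ − h_i·b_i³)/12 with b_o = 149, b_i = 125.0 mm (shorter outer/inner sides).
I_min = (213×149³ − 189.0×125.0³)/12 = 2.795×10^7 mm⁴
I = 2.795×10^-5 m⁴
Required critical load P_cr = n·P = 3.0 × 231 = 693.0 kN = 6.930×10^5 N
From P_cr = π²EI/(K·L)²:  L = (1/K)·√(π²EI/P_cr) = (1/0.5)·√(π²×2.02×10^11×2.795×10^-5/6.930×10^5)
L = 17.9 m

L_max ≈ 17.9 m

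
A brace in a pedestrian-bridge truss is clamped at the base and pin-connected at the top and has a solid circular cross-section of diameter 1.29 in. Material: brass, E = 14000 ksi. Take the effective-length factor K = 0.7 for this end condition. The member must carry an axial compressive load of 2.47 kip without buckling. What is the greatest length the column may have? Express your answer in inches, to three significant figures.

I = πd⁴/64 = π×1.29⁴/64 = 0.1359 in⁴
At the buckling limit P_cr = P = 2.470×10^3 lb
From P_cr = π²EI/(K·L)²:  L = (1/K)·√(π²EI/P_cr) = (1/0.7)·√(π²×1.40×10^7×0.1359/2.470×10^3)
L = 125 in

L_max ≈ 125 in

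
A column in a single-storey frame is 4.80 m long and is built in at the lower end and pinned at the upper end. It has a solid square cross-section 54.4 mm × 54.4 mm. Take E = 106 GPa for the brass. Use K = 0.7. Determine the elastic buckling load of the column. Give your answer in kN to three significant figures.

I = a⁴/12 = 54.4⁴/12 = 7.298×10^5 mm⁴
I = 7.298×10^5 mm⁴ = 7.298×10^-7 m⁴
Effective length L_e = K·L = 0.7 × 4.80 = 3.360 m
P_cr = π²EI / L_e² = π² × 106×10⁹ × 7.298×10^-7 / 3.360² = 6.763×10^4 N

P_cr ≈ 67.6 kN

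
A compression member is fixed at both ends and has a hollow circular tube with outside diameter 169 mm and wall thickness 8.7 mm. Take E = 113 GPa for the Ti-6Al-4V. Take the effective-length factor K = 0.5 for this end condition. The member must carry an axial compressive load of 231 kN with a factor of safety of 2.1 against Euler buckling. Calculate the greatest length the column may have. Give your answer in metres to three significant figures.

L_max ≈ 11.4 m

Inner diameter d_i = 169 − 2×8.7 = 151.6 mm
I = π(d_o⁴ − d_i⁴)/64 = π(169⁴ − 151.6⁴)/64 = 1.411×10^7 mm⁴
I = 1.411×10^-5 m⁴
Required critical load P_cr = n·P = 2.1 × 231 = 485.1 kN = 4.851×10^5 N
From P_cr = π²EI/(K·L)²:  L = (1/K)·√(π²EI/P_cr) = (1/0.5)·√(π²×1.13×10^11×1.411×10^-5/4.851×10^5)
L = 11.4 m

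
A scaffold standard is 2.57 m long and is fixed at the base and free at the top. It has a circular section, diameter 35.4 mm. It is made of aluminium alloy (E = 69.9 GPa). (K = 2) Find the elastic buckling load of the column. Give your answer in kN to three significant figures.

P_cr ≈ 2.01 kN

I = πd⁴/64 = π×35.4⁴/64 = 7.709×10^4 mm⁴
I = 7.709×10^4 mm⁴ = 7.709×10^-8 m⁴
Effective length L_e = K·L = 2 × 2.57 = 5.140 m
P_cr = π²EI / L_e² = π² × 69.9×10⁹ × 7.709×10^-8 / 5.140² = 2.013×10^3 N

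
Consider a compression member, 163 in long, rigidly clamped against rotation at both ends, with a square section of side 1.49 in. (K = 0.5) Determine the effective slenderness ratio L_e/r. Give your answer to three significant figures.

For a square r = a/√12 = 1.49/√12 = 0.4301 in
L_e = K·L = 0.5 × 163 = 81.50 in
λ = L_e / r_min = 81.500 / 0.4301 = 189

λ ≈ 189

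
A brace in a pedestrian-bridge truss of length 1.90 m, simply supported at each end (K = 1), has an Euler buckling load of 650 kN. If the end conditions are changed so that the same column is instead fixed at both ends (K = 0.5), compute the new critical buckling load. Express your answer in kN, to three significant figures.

P_cr ∝ 1/K², so P_cr,new = P_cr,old × (K_old/K_new)² = 650 × (1/0.5)²
= 650 × 4.000 = 2600 kN

P_cr ≈ 2600 kN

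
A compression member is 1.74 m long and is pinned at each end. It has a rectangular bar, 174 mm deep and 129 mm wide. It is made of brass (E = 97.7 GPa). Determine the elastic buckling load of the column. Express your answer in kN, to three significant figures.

Buckling occurs about the weak axis: I_min = h·b³/12 with b = 129 mm (the shorter side).
I_min = 174×129³/12 = 3.113×10^7 mm⁴
I = 3.113×10^7 mm⁴ = 3.113×10^-5 m⁴
Effective length L_e = K·L = 1 × 1.74 = 1.740 m
P_cr = π²EI / L_e² = π² × 97.7×10⁹ × 3.113×10^-5 / 1.740² = 9.914×10^6 N

P_cr ≈ 9910 kN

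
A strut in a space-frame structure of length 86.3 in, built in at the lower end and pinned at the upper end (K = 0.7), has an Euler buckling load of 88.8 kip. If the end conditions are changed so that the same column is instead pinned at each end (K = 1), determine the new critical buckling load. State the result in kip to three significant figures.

P_cr ∝ 1/K², so P_cr,new = P_cr,old × (K_old/K_new)² = 88.8 × (0.7/1)²
= 88.8 × 0.4900 = 43.5 kip

P_cr ≈ 43.5 kip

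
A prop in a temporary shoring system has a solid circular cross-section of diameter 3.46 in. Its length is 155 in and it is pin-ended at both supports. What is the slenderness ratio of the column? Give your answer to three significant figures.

For a solid circle r = d/4 = 3.46/4 = 0.8650 in
L_e = K·L = 1 × 155 = 155.0 in
λ = L_e / r_min = 155.00 / 0.8650 = 179

λ ≈ 179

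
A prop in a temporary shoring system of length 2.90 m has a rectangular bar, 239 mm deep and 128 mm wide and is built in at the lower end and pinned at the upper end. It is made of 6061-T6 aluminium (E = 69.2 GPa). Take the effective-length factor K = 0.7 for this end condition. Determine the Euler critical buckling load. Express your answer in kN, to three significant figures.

P_cr ≈ 6920 kN

Buckling occurs about the weak axis: I_min = h·b³/12 with b = 128 mm (the shorter side).
I_min = 239×128³/12 = 4.177×10^7 mm⁴
I = 4.177×10^7 mm⁴ = 4.177×10^-5 m⁴
Effective length L_e = K·L = 0.7 × 2.90 = 2.030 m
P_cr = π²EI / L_e² = π² × 69.2×10⁹ × 4.177×10^-5 / 2.030² = 6.922×10^6 N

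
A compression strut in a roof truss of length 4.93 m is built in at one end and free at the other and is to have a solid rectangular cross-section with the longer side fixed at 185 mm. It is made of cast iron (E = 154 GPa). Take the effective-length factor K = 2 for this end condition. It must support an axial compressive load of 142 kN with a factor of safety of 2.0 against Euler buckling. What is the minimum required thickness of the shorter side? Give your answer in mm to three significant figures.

b ≈ 106 mm

Required P_cr = n·P = 2.0 × 142 = 284.0 kN
L_e = K·L = 2 × 4.93 = 9.860 m
Required I = P_cr·L_e²/(π²E) = 2.840×10^5 × 9.860² / (π² × 1.54×10^11) = 1.817×10^-5 m⁴
I_req = 1.817×10^7 mm⁴
Rectangle, weak axis: I_min = h·b³/12 with h = 185 mm fixed  ⇒  b = (12I/h)^(1/3) = 106 mm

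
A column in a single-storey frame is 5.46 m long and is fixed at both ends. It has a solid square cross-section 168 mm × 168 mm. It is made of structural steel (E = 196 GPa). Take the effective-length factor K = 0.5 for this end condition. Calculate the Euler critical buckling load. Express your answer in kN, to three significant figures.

P_cr ≈ 17200 kN

I = a⁴/12 = 168⁴/12 = 6.638×10^7 mm⁴
I = 6.638×10^7 mm⁴ = 6.638×10^-5 m⁴
Effective length L_e = K·L = 0.5 × 5.46 = 2.730 m
P_cr = π²EI / L_e² = π² × 196×10⁹ × 6.638×10^-5 / 2.730² = 1.723×10^7 N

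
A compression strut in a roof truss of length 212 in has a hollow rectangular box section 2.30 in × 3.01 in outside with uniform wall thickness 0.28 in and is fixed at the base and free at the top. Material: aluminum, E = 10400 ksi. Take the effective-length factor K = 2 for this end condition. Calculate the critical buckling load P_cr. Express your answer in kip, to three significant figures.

P_cr ≈ 1.13 kip

Inner dimensions: h_i = 3.01 − 2×0.28 = 2.450 in, b_i = 2.30 − 2×0.28 = 1.740 in
Weak-axis I_min = (h_o·b_o³ − h_i·b_i³)/12 with b_o = 2.30, b_i = 1.740 in (shorter outer/inner sides).
I_min = (3.01×2.30³ − 2.450×1.740³)/12 = 1.976 in⁴
Effective length L_e = K·L = 2 × 212 = 424.0 in
P_cr = π²EI / L_e² = π² × 10400×10³ × 1.976 / 424.0² = 1.128×10^3 lb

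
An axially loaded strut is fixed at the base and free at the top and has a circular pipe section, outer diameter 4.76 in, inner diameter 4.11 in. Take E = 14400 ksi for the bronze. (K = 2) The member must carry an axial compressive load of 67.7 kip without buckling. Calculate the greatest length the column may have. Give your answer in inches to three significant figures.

d_o = 4.76 in, d_i = 4.11 in
I = π(d_o⁴ − d_i⁴)/64 = π(4.76⁴ − 4.110⁴)/64 = 11.19 in⁴
At the buckling limit P_cr = P = 6.770×10^4 lb
From P_cr = π²EI/(K·L)²:  L = (1/K)·√(π²EI/P_cr) = (1/2)·√(π²×1.44×10^7×11.19/6.770×10^4)
L = 76.6 in

L_max ≈ 76.6 in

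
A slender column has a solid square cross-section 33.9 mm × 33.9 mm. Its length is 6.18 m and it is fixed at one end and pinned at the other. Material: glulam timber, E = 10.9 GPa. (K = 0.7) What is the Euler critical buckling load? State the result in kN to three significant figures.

I = a⁴/12 = 33.9⁴/12 = 1.101×10^5 mm⁴
I = 1.101×10^5 mm⁴ = 1.101×10^-7 m⁴
Effective length L_e = K·L = 0.7 × 6.18 = 4.326 m
P_cr = π²EI / L_e² = π² × 10.9×10⁹ × 1.101×10^-7 / 4.326² = 632.7 N

P_cr ≈ 0.633 kN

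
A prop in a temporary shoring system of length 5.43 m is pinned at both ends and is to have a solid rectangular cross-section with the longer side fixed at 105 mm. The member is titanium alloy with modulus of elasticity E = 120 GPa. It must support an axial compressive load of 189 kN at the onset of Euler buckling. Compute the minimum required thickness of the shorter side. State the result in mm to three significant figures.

b ≈ 81.3 mm

L_e = K·L = 1 × 5.43 = 5.430 m
Required I = P_cr·L_e²/(π²E) = 1.890×10^5 × 5.430² / (π² × 1.20×10^11) = 4.705×10^-6 m⁴
I_req = 4.705×10^6 mm⁴
Rectangle, weak axis: I_min = h·b³/12 with h = 105 mm fixed  ⇒  b = (12I/h)^(1/3) = 81.3 mm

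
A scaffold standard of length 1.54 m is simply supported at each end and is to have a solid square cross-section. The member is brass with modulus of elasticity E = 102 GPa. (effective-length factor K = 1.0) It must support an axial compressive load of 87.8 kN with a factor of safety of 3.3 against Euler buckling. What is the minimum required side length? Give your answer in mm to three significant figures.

a ≈ 53.5 mm

Required P_cr = n·P = 3.3 × 87.8 = 289.7 kN
L_e = K·L = 1 × 1.54 = 1.540 m
Required I = P_cr·L_e²/(π²E) = 2.897×10^5 × 1.540² / (π² × 1.02×10^11) = 6.826×10^-7 m⁴
I_req = 6.826×10^5 mm⁴
Solid square: I = a⁴/12  ⇒  a = (12I)^(1/4) = (12×6.826×10^5)^(1/4) = 53.5 mm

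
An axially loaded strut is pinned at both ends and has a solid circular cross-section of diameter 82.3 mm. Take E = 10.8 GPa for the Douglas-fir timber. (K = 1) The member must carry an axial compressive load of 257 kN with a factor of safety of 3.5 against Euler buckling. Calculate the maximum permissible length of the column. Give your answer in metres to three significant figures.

I = πd⁴/64 = π×82.3⁴/64 = 2.252×10^6 mm⁴
I = 2.252×10^-6 m⁴
Required critical load P_cr = n·P = 3.5 × 257 = 899.5 kN = 8.995×10^5 N
From P_cr = π²EI/(K·L)²:  L = (1/K)·√(π²EI/P_cr) = (1/1)·√(π²×1.08×10^10×2.252×10^-6/8.995×10^5)
L = 0.517 m

L_max ≈ 0.517 m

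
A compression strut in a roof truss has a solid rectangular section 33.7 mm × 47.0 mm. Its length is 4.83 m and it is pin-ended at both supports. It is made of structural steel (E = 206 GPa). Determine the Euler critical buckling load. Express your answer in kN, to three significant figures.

Buckling occurs about the weak axis: I_min = h·b³/12 with b = 33.7 mm (the shorter side).
I_min = 47.0×33.7³/12 = 1.499×10^5 mm⁴
I = 1.499×10^5 mm⁴ = 1.499×10^-7 m⁴
Effective length L_e = K·L = 1 × 4.83 = 4.830 m
P_cr = π²EI / L_e² = π² × 206×10⁹ × 1.499×10^-7 / 4.830² = 1.306×10^4 N

P_cr ≈ 13.1 kN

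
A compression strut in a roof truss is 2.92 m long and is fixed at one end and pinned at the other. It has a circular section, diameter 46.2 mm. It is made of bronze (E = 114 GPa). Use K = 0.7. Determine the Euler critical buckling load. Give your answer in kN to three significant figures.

I = πd⁴/64 = π×46.2⁴/64 = 2.236×10^5 mm⁴
I = 2.236×10^5 mm⁴ = 2.236×10^-7 m⁴
Effective length L_e = K·L = 0.7 × 2.92 = 2.044 m
P_cr = π²EI / L_e² = π² × 114×10⁹ × 2.236×10^-7 / 2.044² = 6.023×10^4 N

P_cr ≈ 60.2 kN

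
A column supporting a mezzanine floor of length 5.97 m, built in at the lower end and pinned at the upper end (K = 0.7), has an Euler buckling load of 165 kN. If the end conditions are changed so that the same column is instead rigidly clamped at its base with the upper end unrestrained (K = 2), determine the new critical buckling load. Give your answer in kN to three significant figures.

P_cr ∝ 1/K², so P_cr,new = P_cr,old × (K_old/K_new)² = 165 × (0.7/2)²
= 165 × 0.1225 = 20.2 kN

P_cr ≈ 20.2 kN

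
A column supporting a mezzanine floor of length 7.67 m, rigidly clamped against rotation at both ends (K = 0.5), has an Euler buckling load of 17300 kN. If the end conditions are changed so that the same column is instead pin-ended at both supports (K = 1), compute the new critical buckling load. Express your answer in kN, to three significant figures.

P_cr ≈ 4320 kN

P_cr ∝ 1/K², so P_cr,new = P_cr,old × (K_old/K_new)² = 17300 × (0.5/1)²
= 17300 × 0.2500 = 4320 kN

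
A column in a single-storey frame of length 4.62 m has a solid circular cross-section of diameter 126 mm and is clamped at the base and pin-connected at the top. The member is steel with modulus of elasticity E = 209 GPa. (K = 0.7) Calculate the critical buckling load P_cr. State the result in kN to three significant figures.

P_cr ≈ 2440 kN

I = πd⁴/64 = π×126⁴/64 = 1.237×10^7 mm⁴
I = 1.237×10^7 mm⁴ = 1.237×10^-5 m⁴
Effective length L_e = K·L = 0.7 × 4.62 = 3.234 m
P_cr = π²EI / L_e² = π² × 209×10⁹ × 1.237×10^-5 / 3.234² = 2.440×10^6 N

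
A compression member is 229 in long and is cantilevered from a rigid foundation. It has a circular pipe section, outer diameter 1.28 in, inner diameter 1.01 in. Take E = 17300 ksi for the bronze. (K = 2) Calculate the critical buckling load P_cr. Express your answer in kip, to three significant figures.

P_cr ≈ 0.0657 kip

d_o = 1.28 in, d_i = 1.01 in
I = π(d_o⁴ − d_i⁴)/64 = π(1.28⁴ − 1.010⁴)/64 = 8.069×10^-2 in⁴
Effective length L_e = K·L = 2 × 229 = 458.0 in
P_cr = π²EI / L_e² = π² × 17300×10³ × 8.069×10^-2 / 458.0² = 65.68 lb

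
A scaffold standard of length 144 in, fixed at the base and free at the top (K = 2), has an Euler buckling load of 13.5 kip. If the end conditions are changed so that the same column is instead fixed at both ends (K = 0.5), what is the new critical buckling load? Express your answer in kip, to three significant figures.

P_cr ≈ 216 kip

P_cr ∝ 1/K², so P_cr,new = P_cr,old × (K_old/K_new)² = 13.5 × (2/0.5)²
= 13.5 × 16.00 = 216 kip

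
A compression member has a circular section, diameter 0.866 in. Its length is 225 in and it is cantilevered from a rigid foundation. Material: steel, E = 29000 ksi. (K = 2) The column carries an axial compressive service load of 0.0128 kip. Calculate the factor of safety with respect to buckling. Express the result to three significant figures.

I = πd⁴/64 = π×0.866⁴/64 = 2.761×10^-2 in⁴
Effective length L_e = K·L = 2 × 225 = 450.0 in
P_cr = π²EI / L_e² = π² × 29000×10³ × 2.761×10^-2 / 450.0² = 39.02 lb
Factor of safety n = P_cr / P = 0.039022 / 0.0128 = 3.05

n ≈ 3.05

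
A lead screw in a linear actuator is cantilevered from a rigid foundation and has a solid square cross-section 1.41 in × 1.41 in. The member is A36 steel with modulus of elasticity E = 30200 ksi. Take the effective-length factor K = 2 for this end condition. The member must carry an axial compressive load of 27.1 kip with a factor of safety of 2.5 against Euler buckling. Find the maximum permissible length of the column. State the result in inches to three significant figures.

I = a⁴/12 = 1.41⁴/12 = 0.3294 in⁴
Required critical load P_cr = n·P = 2.5 × 27.1 = 67.75 kip = 6.775×10^4 lb
From P_cr = π²EI/(K·L)²:  L = (1/K)·√(π²EI/P_cr) = (1/2)·√(π²×3.02×10^7×0.3294/6.775×10^4)
L = 19.0 in

L_max ≈ 19.0 in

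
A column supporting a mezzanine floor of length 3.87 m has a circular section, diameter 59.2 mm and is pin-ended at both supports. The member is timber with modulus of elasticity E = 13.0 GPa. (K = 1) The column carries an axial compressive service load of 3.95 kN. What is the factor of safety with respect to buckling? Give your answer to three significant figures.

n ≈ 1.31

I = πd⁴/64 = π×59.2⁴/64 = 6.029×10^5 mm⁴
I = 6.029×10^5 mm⁴ = 6.029×10^-7 m⁴
Effective length L_e = K·L = 1 × 3.87 = 3.870 m
P_cr = π²EI / L_e² = π² × 13.0×10⁹ × 6.029×10^-7 / 3.870² = 5.165×10^3 N
Factor of safety n = P_cr / P = 5.1651 / 3.95 = 1.31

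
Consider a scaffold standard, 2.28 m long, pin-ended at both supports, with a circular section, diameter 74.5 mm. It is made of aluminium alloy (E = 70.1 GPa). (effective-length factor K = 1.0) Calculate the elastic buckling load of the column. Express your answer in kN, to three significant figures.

I = πd⁴/64 = π×74.5⁴/64 = 1.512×10^6 mm⁴
I = 1.512×10^6 mm⁴ = 1.512×10^-6 m⁴
Effective length L_e = K·L = 1 × 2.28 = 2.280 m
P_cr = π²EI / L_e² = π² × 70.1×10⁹ × 1.512×10^-6 / 2.280² = 2.013×10^5 N

P_cr ≈ 201 kN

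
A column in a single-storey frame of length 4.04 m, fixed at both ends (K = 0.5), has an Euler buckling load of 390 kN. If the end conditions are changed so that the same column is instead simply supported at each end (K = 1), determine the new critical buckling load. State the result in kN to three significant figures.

P_cr ∝ 1/K², so P_cr,new = P_cr,old × (K_old/K_new)² = 390 × (0.5/1)²
= 390 × 0.2500 = 97.5 kN

P_cr ≈ 97.5 kN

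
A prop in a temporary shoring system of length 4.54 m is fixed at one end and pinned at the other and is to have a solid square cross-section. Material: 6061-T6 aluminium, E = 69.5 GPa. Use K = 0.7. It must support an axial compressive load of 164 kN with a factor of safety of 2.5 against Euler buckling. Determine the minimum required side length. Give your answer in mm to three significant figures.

a ≈ 92.3 mm

Required P_cr = n·P = 2.5 × 164 = 410.0 kN
L_e = K·L = 0.7 × 4.54 = 3.178 m
Required I = P_cr·L_e²/(π²E) = 4.100×10^5 × 3.178² / (π² × 6.95×10^10) = 6.037×10^-6 m⁴
I_req = 6.037×10^6 mm⁴
Solid square: I = a⁴/12  ⇒  a = (12I)^(1/4) = (12×6.037×10^6)^(1/4) = 92.3 mm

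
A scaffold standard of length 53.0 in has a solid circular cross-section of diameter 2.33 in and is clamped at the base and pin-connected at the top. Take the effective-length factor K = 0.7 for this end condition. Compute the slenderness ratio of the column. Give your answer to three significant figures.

For a solid circle r = d/4 = 2.33/4 = 0.5825 in
L_e = K·L = 0.7 × 53.0 = 37.10 in
λ = L_e / r_min = 37.100 / 0.5825 = 63.7

λ ≈ 63.7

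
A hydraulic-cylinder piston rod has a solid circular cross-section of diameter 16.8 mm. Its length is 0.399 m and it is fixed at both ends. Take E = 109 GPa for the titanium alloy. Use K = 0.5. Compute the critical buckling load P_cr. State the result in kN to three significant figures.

I = πd⁴/64 = π×16.8⁴/64 = 3.910×10^3 mm⁴
I = 3.910×10^3 mm⁴ = 3.910×10^-9 m⁴
Effective length L_e = K·L = 0.5 × 0.399 = 0.1995 m
P_cr = π²EI / L_e² = π² × 109×10⁹ × 3.910×10^-9 / 0.1995² = 1.057×10^5 N

P_cr ≈ 106 kN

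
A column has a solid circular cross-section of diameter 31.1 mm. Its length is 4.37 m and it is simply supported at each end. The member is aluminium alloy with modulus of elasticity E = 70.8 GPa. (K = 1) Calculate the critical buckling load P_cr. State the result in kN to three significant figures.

P_cr ≈ 1.68 kN

I = πd⁴/64 = π×31.1⁴/64 = 4.592×10^4 mm⁴
I = 4.592×10^4 mm⁴ = 4.592×10^-8 m⁴
Effective length L_e = K·L = 1 × 4.37 = 4.370 m
P_cr = π²EI / L_e² = π² × 70.8×10⁹ × 4.592×10^-8 / 4.370² = 1.680×10^3 N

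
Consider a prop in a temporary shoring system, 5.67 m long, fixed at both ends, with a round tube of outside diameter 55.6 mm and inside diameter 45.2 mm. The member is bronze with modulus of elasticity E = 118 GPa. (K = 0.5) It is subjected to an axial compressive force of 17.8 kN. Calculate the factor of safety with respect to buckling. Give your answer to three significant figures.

n ≈ 2.15

d_o = 55.6 mm, d_i = 45.2 mm
I = π(d_o⁴ − d_i⁴)/64 = π(55.6⁴ − 45.20⁴)/64 = 2.642×10^5 mm⁴
I = 2.642×10^5 mm⁴ = 2.642×10^-7 m⁴
Effective length L_e = K·L = 0.5 × 5.67 = 2.835 m
P_cr = π²EI / L_e² = π² × 118×10⁹ × 2.642×10^-7 / 2.835² = 3.829×10^4 N
Factor of safety n = P_cr / P = 38.285 / 17.8 = 2.15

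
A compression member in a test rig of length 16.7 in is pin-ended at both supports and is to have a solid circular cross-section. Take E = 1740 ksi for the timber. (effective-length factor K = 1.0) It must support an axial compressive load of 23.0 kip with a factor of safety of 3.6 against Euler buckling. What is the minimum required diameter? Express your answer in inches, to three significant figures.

Required P_cr = n·P = 3.6 × 23.0 = 82.80 kip
L_e = K·L = 1 × 16.7 = 16.70 in
Required I = P_cr·L_e²/(π²E) = 8.280×10^4 × 16.70² / (π² × 1.74×10^6) = 1.345 in⁴
Solid circle: I = πd⁴/64  ⇒  d = (64I/π)^(1/4) = (64×1.345/π)^(1/4) = 2.29 in

d ≈ 2.29 in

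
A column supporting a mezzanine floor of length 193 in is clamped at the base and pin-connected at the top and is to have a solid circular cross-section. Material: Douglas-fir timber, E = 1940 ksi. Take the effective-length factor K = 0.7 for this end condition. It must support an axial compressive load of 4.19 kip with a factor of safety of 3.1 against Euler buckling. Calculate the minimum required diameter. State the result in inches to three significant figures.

Required P_cr = n·P = 3.1 × 4.19 = 12.99 kip
L_e = K·L = 0.7 × 193 = 135.1 in
Required I = P_cr·L_e²/(π²E) = 1.299×10^4 × 135.1² / (π² × 1.94×10^6) = 12.38 in⁴
Solid circle: I = πd⁴/64  ⇒  d = (64I/π)^(1/4) = (64×12.38/π)^(1/4) = 3.99 in

d ≈ 3.99 in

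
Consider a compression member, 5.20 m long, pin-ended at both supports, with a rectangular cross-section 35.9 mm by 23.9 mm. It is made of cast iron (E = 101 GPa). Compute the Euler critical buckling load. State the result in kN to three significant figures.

P_cr ≈ 1.51 kN

Buckling occurs about the weak axis: I_min = h·b³/12 with b = 23.9 mm (the shorter side).
I_min = 35.9×23.9³/12 = 4.084×10^4 mm⁴
I = 4.084×10^4 mm⁴ = 4.084×10^-8 m⁴
Effective length L_e = K·L = 1 × 5.20 = 5.200 m
P_cr = π²EI / L_e² = π² × 101×10⁹ × 4.084×10^-8 / 5.200² = 1.506×10^3 N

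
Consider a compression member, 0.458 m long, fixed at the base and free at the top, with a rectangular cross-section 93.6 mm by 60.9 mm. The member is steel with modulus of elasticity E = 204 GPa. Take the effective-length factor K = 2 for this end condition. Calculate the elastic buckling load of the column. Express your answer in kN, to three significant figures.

P_cr ≈ 4230 kN

Buckling occurs about the weak axis: I_min = h·b³/12 with b = 60.9 mm (the shorter side).
I_min = 93.6×60.9³/12 = 1.762×10^6 mm⁴
I = 1.762×10^6 mm⁴ = 1.762×10^-6 m⁴
Effective length L_e = K·L = 2 × 0.458 = 0.9160 m
P_cr = π²EI / L_e² = π² × 204×10⁹ × 1.762×10^-6 / 0.9160² = 4.228×10^6 N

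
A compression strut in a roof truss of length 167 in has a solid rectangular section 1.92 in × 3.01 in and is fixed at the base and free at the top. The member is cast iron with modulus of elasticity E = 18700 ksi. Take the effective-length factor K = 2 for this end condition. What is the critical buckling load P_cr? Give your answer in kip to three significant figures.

Buckling occurs about the weak axis: I_min = h·b³/12 with b = 1.92 in (the shorter side).
I_min = 3.01×1.92³/12 = 1.775 in⁴
Effective length L_e = K·L = 2 × 167 = 334.0 in
P_cr = π²EI / L_e² = π² × 18700×10³ × 1.775 / 334.0² = 2.937×10^3 lb

P_cr ≈ 2.94 kip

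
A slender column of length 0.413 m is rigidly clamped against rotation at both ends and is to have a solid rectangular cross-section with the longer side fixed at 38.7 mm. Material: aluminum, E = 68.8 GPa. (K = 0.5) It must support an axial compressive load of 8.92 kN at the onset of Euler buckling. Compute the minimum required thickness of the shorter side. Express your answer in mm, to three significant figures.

b ≈ 5.58 mm

L_e = K·L = 0.5 × 0.413 = 0.2065 m
Required I = P_cr·L_e²/(π²E) = 8.920×10^3 × 0.2065² / (π² × 6.88×10^10) = 5.602×10^-10 m⁴
I_req = 560.2 mm⁴
Rectangle, weak axis: I_min = h·b³/12 with h = 38.7 mm fixed  ⇒  b = (12I/h)^(1/3) = 5.58 mm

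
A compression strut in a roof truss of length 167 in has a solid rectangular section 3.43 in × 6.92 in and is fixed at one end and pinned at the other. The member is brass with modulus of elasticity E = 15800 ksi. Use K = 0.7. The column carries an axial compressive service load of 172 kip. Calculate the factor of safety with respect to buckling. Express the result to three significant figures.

Buckling occurs about the weak axis: I_min = h·b³/12 with b = 3.43 in (the shorter side).
I_min = 6.92×3.43³/12 = 23.27 in⁴
Effective length L_e = K·L = 0.7 × 167 = 116.9 in
P_cr = π²EI / L_e² = π² × 15800×10³ × 23.27 / 116.9² = 2.655×10^5 lb
Factor of safety n = P_cr / P = 265.54 / 172 = 1.54

n ≈ 1.54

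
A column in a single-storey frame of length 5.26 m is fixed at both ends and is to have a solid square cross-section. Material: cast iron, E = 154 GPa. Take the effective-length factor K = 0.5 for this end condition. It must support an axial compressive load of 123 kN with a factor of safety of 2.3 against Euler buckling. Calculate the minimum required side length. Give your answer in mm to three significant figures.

a ≈ 62.7 mm

Required P_cr = n·P = 2.3 × 123 = 282.9 kN
L_e = K·L = 0.5 × 5.26 = 2.630 m
Required I = P_cr·L_e²/(π²E) = 2.829×10^5 × 2.630² / (π² × 1.54×10^11) = 1.287×10^-6 m⁴
I_req = 1.287×10^6 mm⁴
Solid square: I = a⁴/12  ⇒  a = (12I)^(1/4) = (12×1.287×10^6)^(1/4) = 62.7 mm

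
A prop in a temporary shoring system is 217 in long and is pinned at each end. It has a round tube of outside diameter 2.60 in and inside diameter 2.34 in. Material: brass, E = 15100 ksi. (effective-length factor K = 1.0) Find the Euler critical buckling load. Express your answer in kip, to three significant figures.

d_o = 2.60 in, d_i = 2.34 in
I = π(d_o⁴ − d_i⁴)/64 = π(2.60⁴ − 2.340⁴)/64 = 0.7714 in⁴
Effective length L_e = K·L = 1 × 217 = 217.0 in
P_cr = π²EI / L_e² = π² × 15100×10³ × 0.7714 / 217.0² = 2.441×10^3 lb

P_cr ≈ 2.44 kip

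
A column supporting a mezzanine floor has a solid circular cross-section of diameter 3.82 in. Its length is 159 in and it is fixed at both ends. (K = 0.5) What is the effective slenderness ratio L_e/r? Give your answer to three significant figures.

I = πd⁴/64 = π×3.82⁴/64 = 10.45 in⁴
A = 11.46 in²;  r_min = √(I/A) = √(10.45/11.46) = 0.9550 in
L_e = K·L = 0.5 × 159 = 79.50 in
λ = L_e / r_min = 79.500 / 0.9550 = 83.2

λ ≈ 83.2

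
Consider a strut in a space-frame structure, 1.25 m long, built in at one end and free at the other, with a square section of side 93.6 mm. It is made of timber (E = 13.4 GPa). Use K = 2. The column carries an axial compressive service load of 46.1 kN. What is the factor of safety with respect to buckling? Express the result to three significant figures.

I = a⁴/12 = 93.6⁴/12 = 6.396×10^6 mm⁴
I = 6.396×10^6 mm⁴ = 6.396×10^-6 m⁴
Effective length L_e = K·L = 2 × 1.25 = 2.500 m
P_cr = π²EI / L_e² = π² × 13.4×10⁹ × 6.396×10^-6 / 2.500² = 1.353×10^5 N
Factor of safety n = P_cr / P = 135.35 / 46.1 = 2.94

n ≈ 2.94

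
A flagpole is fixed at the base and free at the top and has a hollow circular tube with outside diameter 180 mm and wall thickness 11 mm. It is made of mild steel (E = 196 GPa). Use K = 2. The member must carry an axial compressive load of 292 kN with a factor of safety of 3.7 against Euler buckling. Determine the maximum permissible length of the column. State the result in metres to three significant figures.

Inner diameter d_i = 180 − 2×11 = 158.0 mm
I = π(d_o⁴ − d_i⁴)/64 = π(180⁴ − 158.0⁴)/64 = 2.094×10^7 mm⁴
I = 2.094×10^-5 m⁴
Required critical load P_cr = n·P = 3.7 × 292 = 1080 kN = 1.080×10^6 N
From P_cr = π²EI/(K·L)²:  L = (1/K)·√(π²EI/P_cr) = (1/2)·√(π²×1.96×10^11×2.094×10^-5/1.080×10^6)
L = 3.06 m

L_max ≈ 3.06 m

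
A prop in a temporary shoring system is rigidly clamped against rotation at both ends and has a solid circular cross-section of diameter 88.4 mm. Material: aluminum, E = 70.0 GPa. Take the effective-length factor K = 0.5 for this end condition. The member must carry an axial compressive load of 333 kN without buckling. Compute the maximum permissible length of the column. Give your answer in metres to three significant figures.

L_max ≈ 4.99 m

I = πd⁴/64 = π×88.4⁴/64 = 2.998×10^6 mm⁴
I = 2.998×10^-6 m⁴
At the buckling limit P_cr = P = 3.330×10^5 N
From P_cr = π²EI/(K·L)²:  L = (1/K)·√(π²EI/P_cr) = (1/0.5)·√(π²×7.00×10^10×2.998×10^-6/3.330×10^5)
L = 4.99 m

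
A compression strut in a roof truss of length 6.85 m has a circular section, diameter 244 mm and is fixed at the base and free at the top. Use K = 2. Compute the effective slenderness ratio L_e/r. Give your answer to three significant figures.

λ ≈ 225

I = πd⁴/64 = π×244⁴/64 = 1.740×10^8 mm⁴
A = 4.676×10^4 mm²;  r_min = √(I/A) = √(1.740×10^8/4.676×10^4) = 61.00 mm
L_e = K·L = 2 × 6.85 m = 13.70 m = 13700 mm
λ = L_e / r_min = 13700 / 61.00 = 225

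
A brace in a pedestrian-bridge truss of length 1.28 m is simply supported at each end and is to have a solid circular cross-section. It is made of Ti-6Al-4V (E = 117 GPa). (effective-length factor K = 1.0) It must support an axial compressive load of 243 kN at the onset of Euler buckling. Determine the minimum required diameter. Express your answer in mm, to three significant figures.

L_e = K·L = 1 × 1.28 = 1.280 m
Required I = P_cr·L_e²/(π²E) = 2.430×10^5 × 1.280² / (π² × 1.17×10^11) = 3.448×10^-7 m⁴
I_req = 3.448×10^5 mm⁴
Solid circle: I = πd⁴/64  ⇒  d = (64I/π)^(1/4) = (64×3.448×10^5/π)^(1/4) = 51.5 mm

d ≈ 51.5 mm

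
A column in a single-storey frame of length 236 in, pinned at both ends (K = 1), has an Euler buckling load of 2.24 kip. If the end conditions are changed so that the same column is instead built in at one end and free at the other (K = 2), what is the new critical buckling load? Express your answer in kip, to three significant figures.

P_cr ∝ 1/K², so P_cr,new = P_cr,old × (K_old/K_new)² = 2.24 × (1/2)²
= 2.24 × 0.2500 = 0.560 kip

P_cr ≈ 0.560 kip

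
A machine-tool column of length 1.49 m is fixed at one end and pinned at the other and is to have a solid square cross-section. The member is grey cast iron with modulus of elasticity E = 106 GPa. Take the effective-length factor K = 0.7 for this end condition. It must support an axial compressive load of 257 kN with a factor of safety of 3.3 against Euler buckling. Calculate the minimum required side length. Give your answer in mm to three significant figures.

a ≈ 57.0 mm

Required P_cr = n·P = 3.3 × 257 = 848.1 kN
L_e = K·L = 0.7 × 1.49 = 1.043 m
Required I = P_cr·L_e²/(π²E) = 8.481×10^5 × 1.043² / (π² × 1.06×10^11) = 8.819×10^-7 m⁴
I_req = 8.819×10^5 mm⁴
Solid square: I = a⁴/12  ⇒  a = (12I)^(1/4) = (12×8.819×10^5)^(1/4) = 57.0 mm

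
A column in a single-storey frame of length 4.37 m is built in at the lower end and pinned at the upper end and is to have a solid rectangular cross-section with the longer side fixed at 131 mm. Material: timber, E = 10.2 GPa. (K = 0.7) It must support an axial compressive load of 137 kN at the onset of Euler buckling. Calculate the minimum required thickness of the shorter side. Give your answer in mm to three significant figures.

b ≈ 105 mm

L_e = K·L = 0.7 × 4.37 = 3.059 m
Required I = P_cr·L_e²/(π²E) = 1.370×10^5 × 3.059² / (π² × 1.02×10^10) = 1.273×10^-5 m⁴
I_req = 1.273×10^7 mm⁴
Rectangle, weak axis: I_min = h·b³/12 with h = 131 mm fixed  ⇒  b = (12I/h)^(1/3) = 105 mm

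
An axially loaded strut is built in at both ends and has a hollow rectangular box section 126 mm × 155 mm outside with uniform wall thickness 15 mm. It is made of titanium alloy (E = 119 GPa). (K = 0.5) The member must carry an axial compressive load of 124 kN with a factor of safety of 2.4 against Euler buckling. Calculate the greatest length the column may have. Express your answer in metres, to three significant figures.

L_max ≈ 16.2 m

Inner dimensions: h_i = 155 − 2×15 = 125.0 mm, b_i = 126 − 2×15 = 96.00 mm
Weak-axis I_min = (h_o·b_o³ − h_i·b_i³)/12 with b_o = 126, b_i = 96.00 mm (shorter outer/inner sides).
I_min = (155×126³ − 125.0×96.00³)/12 = 1.662×10^7 mm⁴
I = 1.662×10^-5 m⁴
Required critical load P_cr = n·P = 2.4 × 124 = 297.6 kN = 2.976×10^5 N
From P_cr = π²EI/(K·L)²:  L = (1/K)·√(π²EI/P_cr) = (1/0.5)·√(π²×1.19×10^11×1.662×10^-5/2.976×10^5)
L = 16.2 m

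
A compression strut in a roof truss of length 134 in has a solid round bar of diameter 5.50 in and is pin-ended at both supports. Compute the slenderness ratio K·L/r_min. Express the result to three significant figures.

I = πd⁴/64 = π×5.50⁴/64 = 44.92 in⁴
A = 23.76 in²;  r_min = √(I/A) = √(44.92/23.76) = 1.375 in
L_e = K·L = 1 × 134 = 134.0 in
λ = L_e / r_min = 134.00 / 1.375 = 97.5

λ ≈ 97.5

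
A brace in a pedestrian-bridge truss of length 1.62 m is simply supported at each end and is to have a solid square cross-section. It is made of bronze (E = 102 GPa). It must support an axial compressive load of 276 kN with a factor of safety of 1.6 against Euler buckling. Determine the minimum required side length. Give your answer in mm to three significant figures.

a ≈ 61.0 mm

Required P_cr = n·P = 1.6 × 276 = 441.6 kN
L_e = K·L = 1 × 1.62 = 1.620 m
Required I = P_cr·L_e²/(π²E) = 4.416×10^5 × 1.620² / (π² × 1.02×10^11) = 1.151×10^-6 m⁴
I_req = 1.151×10^6 mm⁴
Solid square: I = a⁴/12  ⇒  a = (12I)^(1/4) = (12×1.151×10^6)^(1/4) = 61.0 mm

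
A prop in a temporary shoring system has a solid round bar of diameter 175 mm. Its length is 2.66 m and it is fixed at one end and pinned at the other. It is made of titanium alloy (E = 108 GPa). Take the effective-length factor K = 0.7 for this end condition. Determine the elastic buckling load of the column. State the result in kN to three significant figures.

I = πd⁴/64 = π×175⁴/64 = 4.604×10^7 mm⁴
I = 4.604×10^7 mm⁴ = 4.604×10^-5 m⁴
Effective length L_e = K·L = 0.7 × 2.66 = 1.862 m
P_cr = π²EI / L_e² = π² × 108×10⁹ × 4.604×10^-5 / 1.862² = 1.415×10^7 N

P_cr ≈ 14200 kN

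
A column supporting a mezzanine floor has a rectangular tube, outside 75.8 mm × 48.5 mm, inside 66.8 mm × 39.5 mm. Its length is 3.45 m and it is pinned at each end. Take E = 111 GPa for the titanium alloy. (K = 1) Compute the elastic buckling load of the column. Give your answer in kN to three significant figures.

Weak-axis I_min = (h_o·b_o³ − h_i·b_i³)/12 with b_o = 48.5, b_i = 39.50 mm (shorter outer/inner sides).
I_min = (75.8×48.5³ − 66.80×39.50³)/12 = 3.776×10^5 mm⁴
I = 3.776×10^5 mm⁴ = 3.776×10^-7 m⁴
Effective length L_e = K·L = 1 × 3.45 = 3.450 m
P_cr = π²EI / L_e² = π² × 111×10⁹ × 3.776×10^-7 / 3.450² = 3.475×10^4 N

P_cr ≈ 34.8 kN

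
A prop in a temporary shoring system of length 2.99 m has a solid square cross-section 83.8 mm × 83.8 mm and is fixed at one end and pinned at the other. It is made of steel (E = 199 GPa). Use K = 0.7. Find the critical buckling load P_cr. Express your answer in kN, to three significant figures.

I = a⁴/12 = 83.8⁴/12 = 4.110×10^6 mm⁴
I = 4.110×10^6 mm⁴ = 4.110×10^-6 m⁴
Effective length L_e = K·L = 0.7 × 2.99 = 2.093 m
P_cr = π²EI / L_e² = π² × 199×10⁹ × 4.110×10^-6 / 2.093² = 1.843×10^6 N

P_cr ≈ 1840 kN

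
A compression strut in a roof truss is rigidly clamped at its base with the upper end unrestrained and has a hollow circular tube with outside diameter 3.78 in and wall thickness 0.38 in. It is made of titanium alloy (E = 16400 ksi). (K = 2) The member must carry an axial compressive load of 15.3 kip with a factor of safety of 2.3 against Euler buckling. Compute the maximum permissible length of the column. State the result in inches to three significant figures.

Inner diameter d_i = 3.78 − 2×0.38 = 3.020 in
I = π(d_o⁴ − d_i⁴)/64 = π(3.78⁴ − 3.020⁴)/64 = 5.938 in⁴
Required critical load P_cr = n·P = 2.3 × 15.3 = 35.19 kip = 3.519×10^4 lb
From P_cr = π²EI/(K·L)²:  L = (1/K)·√(π²EI/P_cr) = (1/2)·√(π²×1.64×10^7×5.938/3.519×10^4)
L = 82.6 in

L_max ≈ 82.6 in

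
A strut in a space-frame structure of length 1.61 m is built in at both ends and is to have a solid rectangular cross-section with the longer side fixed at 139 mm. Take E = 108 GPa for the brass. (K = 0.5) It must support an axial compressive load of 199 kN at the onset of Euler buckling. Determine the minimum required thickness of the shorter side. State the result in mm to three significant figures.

b ≈ 21.9 mm

L_e = K·L = 0.5 × 1.61 = 0.8050 m
Required I = P_cr·L_e²/(π²E) = 1.990×10^5 × 0.8050² / (π² × 1.08×10^11) = 1.210×10^-7 m⁴
I_req = 1.210×10^5 mm⁴
Rectangle, weak axis: I_min = h·b³/12 with h = 139 mm fixed  ⇒  b = (12I/h)^(1/3) = 21.9 mm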